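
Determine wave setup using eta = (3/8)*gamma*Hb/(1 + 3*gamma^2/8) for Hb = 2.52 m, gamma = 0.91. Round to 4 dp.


eta = (3/8) * gamma * Hb / (1 + 3*gamma^2/8)
Numerator = (3/8) * 0.91 * 2.52 = 0.859950
Denominator = 1 + 3*0.91^2/8 = 1 + 0.310538 = 1.310538
eta = 0.859950 / 1.310538
eta = 0.6562 m

0.6562


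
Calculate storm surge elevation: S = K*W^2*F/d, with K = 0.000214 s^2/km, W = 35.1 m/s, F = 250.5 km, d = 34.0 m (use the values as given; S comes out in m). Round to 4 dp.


S = K * W^2 * F / d
W^2 = 35.1^2 = 1232.01
S = 0.000214 * 1232.01 * 250.5 / 34.0
Numerator = 0.000214 * 1232.01 * 250.5 = 66.044360
S = 66.044360 / 34.0 = 1.9425 m

1.9425


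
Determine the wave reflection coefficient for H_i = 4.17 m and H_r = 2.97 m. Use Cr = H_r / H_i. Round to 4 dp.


Cr = H_r / H_i
Cr = 2.97 / 4.17
Cr = 0.7122

0.7122


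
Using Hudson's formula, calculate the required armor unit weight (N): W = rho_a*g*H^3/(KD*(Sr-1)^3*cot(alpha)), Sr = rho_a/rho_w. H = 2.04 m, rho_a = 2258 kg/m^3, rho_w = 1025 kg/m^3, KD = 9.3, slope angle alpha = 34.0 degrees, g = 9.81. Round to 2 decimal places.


Sr = rho_a / rho_w = 2258 / 1025 = 2.202927
(Sr - 1) = 1.202927
(Sr - 1)^3 = 1.740675
cot(34.0) = 1 / tan(34.0) = 1 / 0.674509 = 1.482561
Numerator = 2258 * 9.81 * 2.04^3 = 188054.3775
Denominator = 9.3 * 1.740675 * 1.482561 = 24.000105
W = 188054.3775 / 24.000105
W = 7835.56 N

7835.56


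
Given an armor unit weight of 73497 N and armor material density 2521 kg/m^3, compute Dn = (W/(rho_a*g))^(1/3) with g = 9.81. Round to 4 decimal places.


V = W / (rho_a * g)
V = 73497 / (2521 * 9.81)
V = 73497 / 24731.01
V = 2.971856 m^3
Dn = V^(1/3) = 2.971856^(1/3)
Dn = 1.4377 m

1.4377


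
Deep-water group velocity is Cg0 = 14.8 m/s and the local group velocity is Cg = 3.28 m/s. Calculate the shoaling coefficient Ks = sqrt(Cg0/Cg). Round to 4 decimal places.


Ks = sqrt(Cg0 / Cg)
Ks = sqrt(14.8 / 3.28)
Ks = sqrt(4.5122)
Ks = 2.1242

2.1242


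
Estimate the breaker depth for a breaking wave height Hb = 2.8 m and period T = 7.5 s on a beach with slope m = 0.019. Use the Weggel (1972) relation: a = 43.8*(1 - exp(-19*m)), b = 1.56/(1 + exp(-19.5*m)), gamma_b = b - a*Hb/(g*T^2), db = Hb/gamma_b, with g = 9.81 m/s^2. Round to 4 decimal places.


a = 43.8 * (1 - exp(-19 * m))
exp(-19 * 0.019) = exp(-0.3610) = 0.696979
a = 43.8 * (1 - 0.696979) = 13.272320
b = 1.56 / (1 + exp(-19.5 * m))
exp(-19.5 * 0.019) = exp(-0.3705) = 0.690389
b = 1.56 / (1 + 0.690389) = 0.922864
Hb / (g * T^2) = 2.8 / (9.81 * 7.5^2) = 2.8 / 551.8125 = 0.00507419
gamma_b = b - a * Hb/(g*T^2) = 0.922864 - 13.272320 * 0.00507419 = 0.855518
db = Hb / gamma_b = 2.8 / 0.855518
db = 3.2729 m

3.2729


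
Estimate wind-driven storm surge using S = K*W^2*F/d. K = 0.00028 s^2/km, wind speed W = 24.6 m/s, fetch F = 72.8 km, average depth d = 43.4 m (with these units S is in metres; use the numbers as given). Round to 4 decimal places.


S = K * W^2 * F / d
W^2 = 24.6^2 = 605.16
S = 0.00028 * 605.16 * 72.8 / 43.4
Numerator = 0.00028 * 605.16 * 72.8 = 12.335581
S = 12.335581 / 43.4 = 0.2842 m

0.2842


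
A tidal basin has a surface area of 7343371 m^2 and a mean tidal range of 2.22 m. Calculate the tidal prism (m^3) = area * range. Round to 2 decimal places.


Tidal prism = Area * Tidal range
P = 7343371 * 2.22
P = 16302283.62 m^3

16302283.62


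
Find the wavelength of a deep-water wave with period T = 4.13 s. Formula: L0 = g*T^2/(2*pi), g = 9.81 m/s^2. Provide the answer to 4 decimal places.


L0 = g * T^2 / (2 * pi)
L0 = 9.81 * 4.13^2 / (2 * pi)
L0 = 9.81 * 17.0569 / 6.28319
L0 = 167.3282 / 6.28319
L0 = 26.6311 m

26.6311


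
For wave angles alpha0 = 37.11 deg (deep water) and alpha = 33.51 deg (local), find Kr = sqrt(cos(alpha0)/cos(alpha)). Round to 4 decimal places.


Kr = sqrt(cos(alpha0) / cos(alpha))
cos(37.11) = 0.797479
cos(33.51) = 0.833789
Kr = sqrt(0.797479 / 0.833789)
Kr = sqrt(0.956451)
Kr = 0.9780

0.9780


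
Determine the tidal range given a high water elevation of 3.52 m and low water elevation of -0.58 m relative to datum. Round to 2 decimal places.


Tidal range = High water - Low water
Tidal range = 3.52 - (-0.58)
Tidal range = 4.10 m

4.10


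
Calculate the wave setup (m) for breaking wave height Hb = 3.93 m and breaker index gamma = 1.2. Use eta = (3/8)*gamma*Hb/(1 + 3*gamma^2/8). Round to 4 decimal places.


eta = (3/8) * gamma * Hb / (1 + 3*gamma^2/8)
Numerator = (3/8) * 1.2 * 3.93 = 1.768500
Denominator = 1 + 3*1.2^2/8 = 1 + 0.540000 = 1.540000
eta = 1.768500 / 1.540000
eta = 1.1484 m

1.1484


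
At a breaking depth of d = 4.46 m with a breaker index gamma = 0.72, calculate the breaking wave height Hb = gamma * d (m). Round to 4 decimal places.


Hb = gamma * d
Hb = 0.72 * 4.46
Hb = 3.2112 m

3.2112


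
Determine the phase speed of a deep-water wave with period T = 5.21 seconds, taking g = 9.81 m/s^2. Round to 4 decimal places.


We use the deep-water celerity formula:
C = g * T / (2 * pi)
C = 9.81 * 5.21 / (2 * 3.14159...)
C = 51.110100 / 6.283185
C = 8.1344 m/s

8.1344


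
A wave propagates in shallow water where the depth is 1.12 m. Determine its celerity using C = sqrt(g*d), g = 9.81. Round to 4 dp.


Using the shallow-water approximation:
C = sqrt(g * d) = sqrt(9.81 * 1.12)
C = sqrt(10.9872)
C = 3.3147 m/s

3.3147


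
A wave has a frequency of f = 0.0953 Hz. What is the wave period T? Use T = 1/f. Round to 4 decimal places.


T = 1 / f
T = 1 / 0.0953
T = 10.4932 s

10.4932


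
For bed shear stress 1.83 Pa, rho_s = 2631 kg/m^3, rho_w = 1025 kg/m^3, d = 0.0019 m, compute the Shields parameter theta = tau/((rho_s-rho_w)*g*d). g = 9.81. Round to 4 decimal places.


theta = tau / ((rho_s - rho_w) * g * d)
rho_s - rho_w = 2631 - 1025 = 1606
Denominator = 1606 * 9.81 * 0.0019 = 29.934234
theta = 1.83 / 29.934234
theta = 0.0611

0.0611


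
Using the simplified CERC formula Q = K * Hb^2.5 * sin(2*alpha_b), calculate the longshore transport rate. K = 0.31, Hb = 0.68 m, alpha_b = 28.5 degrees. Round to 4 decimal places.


Q = K * Hb^2.5 * sin(2 * alpha_b)
Hb^2.5 = 0.68^2.5 = 0.381305
sin(2 * 28.5) = sin(57.0) = 0.838671
Q = 0.31 * 0.381305 * 0.838671
Q = 0.0991 m^3/s

0.0991


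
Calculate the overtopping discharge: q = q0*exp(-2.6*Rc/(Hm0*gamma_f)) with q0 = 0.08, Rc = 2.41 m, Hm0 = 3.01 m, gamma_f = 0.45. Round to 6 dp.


q = q0 * exp(-2.6 * Rc / (Hm0 * gamma_f))
Exponent = -2.6 * 2.41 / (3.01 * 0.45)
= -2.6 * 2.41 / 1.3545
= -4.626061
exp(-4.626061) = 0.009793
q = 0.08 * 0.009793
q = 0.000783 m^3/s/m

0.000783


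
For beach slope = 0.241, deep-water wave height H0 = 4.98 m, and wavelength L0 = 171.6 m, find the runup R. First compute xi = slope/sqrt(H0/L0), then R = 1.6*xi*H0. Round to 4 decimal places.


xi = slope / sqrt(H0/L0)
H0/L0 = 4.98/171.6 = 0.029021
sqrt(0.029021) = 0.170355
xi = 0.241 / 0.170355 = 1.414689
R = 1.6 * xi * H0 = 1.6 * 1.414689 * 4.98
R = 11.2722 m

11.2722


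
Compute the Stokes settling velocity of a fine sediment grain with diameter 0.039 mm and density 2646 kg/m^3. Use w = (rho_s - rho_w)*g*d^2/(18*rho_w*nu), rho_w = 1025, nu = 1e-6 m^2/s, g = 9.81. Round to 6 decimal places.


w = (rho_s - rho_w) * g * d^2 / (18 * rho_w * nu)
d = 0.039 mm = 0.000039 m
rho_s - rho_w = 2646 - 1025 = 1621
Numerator = 1621 * 9.81 * (0.000039)^2 = 0.000024186957
Denominator = 18 * 1025 * 1e-6 = 0.018450
w = 0.001311 m/s

0.001311


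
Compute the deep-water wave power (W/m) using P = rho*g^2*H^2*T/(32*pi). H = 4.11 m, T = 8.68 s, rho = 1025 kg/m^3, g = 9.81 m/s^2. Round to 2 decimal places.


P = rho * g^2 * H^2 * T / (32 * pi)
P = 1025 * 9.81^2 * 4.11^2 * 8.68 / (32 * pi)
P = 1025 * 96.2361 * 16.8921 * 8.68 / 100.53096
P = 143868.39 W/m

143868.39


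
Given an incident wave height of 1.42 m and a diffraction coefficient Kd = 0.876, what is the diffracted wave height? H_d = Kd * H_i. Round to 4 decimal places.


H_d = Kd * H_i
H_d = 0.876 * 1.42
H_d = 1.2439 m

1.2439


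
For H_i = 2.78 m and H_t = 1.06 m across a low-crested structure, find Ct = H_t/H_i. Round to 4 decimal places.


Ct = H_t / H_i
Ct = 1.06 / 2.78
Ct = 0.3813

0.3813


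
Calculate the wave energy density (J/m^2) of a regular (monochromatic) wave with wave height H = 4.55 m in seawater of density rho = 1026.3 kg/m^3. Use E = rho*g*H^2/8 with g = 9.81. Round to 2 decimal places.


E = (1/8) * rho * g * H^2
E = (1/8) * 1026.3 * 9.81 * 4.55^2
E = 0.125 * 1026.3 * 9.81 * 20.7025
E = 26054.10 J/m^2

26054.10


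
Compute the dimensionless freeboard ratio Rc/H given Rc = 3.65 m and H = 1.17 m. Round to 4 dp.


Relative freeboard = Rc / H
= 3.65 / 1.17
= 3.1197

3.1197


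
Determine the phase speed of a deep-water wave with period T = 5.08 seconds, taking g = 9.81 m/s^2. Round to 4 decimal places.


We use the deep-water celerity formula:
C = g * T / (2 * pi)
C = 9.81 * 5.08 / (2 * 3.14159...)
C = 49.834800 / 6.283185
C = 7.9315 m/s

7.9315


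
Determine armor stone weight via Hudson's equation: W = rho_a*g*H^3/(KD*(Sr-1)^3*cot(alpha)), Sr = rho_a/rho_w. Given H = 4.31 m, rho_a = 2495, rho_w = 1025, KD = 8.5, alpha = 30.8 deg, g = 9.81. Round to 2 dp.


Sr = rho_a / rho_w = 2495 / 1025 = 2.434146
(Sr - 1) = 1.434146
(Sr - 1)^3 = 2.949717
cot(30.8) = 1 / tan(30.8) = 1 / 0.596120 = 1.677516
Numerator = 2495 * 9.81 * 4.31^3 = 1959617.7646
Denominator = 8.5 * 2.949717 * 1.677516 = 42.059674
W = 1959617.7646 / 42.059674
W = 46591.37 N

46591.37


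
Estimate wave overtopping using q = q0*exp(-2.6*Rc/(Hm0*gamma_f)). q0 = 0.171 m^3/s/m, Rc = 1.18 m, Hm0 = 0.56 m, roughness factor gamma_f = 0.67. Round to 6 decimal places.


q = q0 * exp(-2.6 * Rc / (Hm0 * gamma_f))
Exponent = -2.6 * 1.18 / (0.56 * 0.67)
= -2.6 * 1.18 / 0.3752
= -8.176972
exp(-8.176972) = 0.000281
q = 0.171 * 0.000281
q = 0.000048 m^3/s/m

0.000048


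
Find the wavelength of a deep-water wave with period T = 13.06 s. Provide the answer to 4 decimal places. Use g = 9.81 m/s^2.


L0 = g * T^2 / (2 * pi)
L0 = 9.81 * 13.06^2 / (2 * pi)
L0 = 9.81 * 170.5636 / 6.28319
L0 = 1673.2289 / 6.28319
L0 = 266.3027 m

266.3027


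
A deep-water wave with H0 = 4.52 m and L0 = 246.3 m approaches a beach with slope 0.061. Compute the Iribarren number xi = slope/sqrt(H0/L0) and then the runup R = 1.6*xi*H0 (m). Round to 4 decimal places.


xi = slope / sqrt(H0/L0)
H0/L0 = 4.52/246.3 = 0.018352
sqrt(0.018352) = 0.135468
xi = 0.061 / 0.135468 = 0.450291
R = 1.6 * xi * H0 = 1.6 * 0.450291 * 4.52
R = 3.2565 m

3.2565


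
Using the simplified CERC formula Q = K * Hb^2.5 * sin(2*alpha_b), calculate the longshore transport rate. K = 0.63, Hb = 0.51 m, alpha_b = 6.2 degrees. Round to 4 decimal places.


Q = K * Hb^2.5 * sin(2 * alpha_b)
Hb^2.5 = 0.51^2.5 = 0.185749
sin(2 * 6.2) = sin(12.4) = 0.214735
Q = 0.63 * 0.185749 * 0.214735
Q = 0.0251 m^3/s

0.0251


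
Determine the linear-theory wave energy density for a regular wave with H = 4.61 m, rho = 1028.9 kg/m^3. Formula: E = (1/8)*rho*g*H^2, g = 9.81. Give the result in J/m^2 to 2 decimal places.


E = (1/8) * rho * g * H^2
E = (1/8) * 1028.9 * 9.81 * 4.61^2
E = 0.125 * 1028.9 * 9.81 * 21.2521
E = 26813.53 J/m^2

26813.53


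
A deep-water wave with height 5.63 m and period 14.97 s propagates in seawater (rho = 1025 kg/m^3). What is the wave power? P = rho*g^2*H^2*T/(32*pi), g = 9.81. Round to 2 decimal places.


P = rho * g^2 * H^2 * T / (32 * pi)
P = 1025 * 9.81^2 * 5.63^2 * 14.97 / (32 * pi)
P = 1025 * 96.2361 * 31.6969 * 14.97 / 100.53096
P = 465586.76 W/m

465586.76


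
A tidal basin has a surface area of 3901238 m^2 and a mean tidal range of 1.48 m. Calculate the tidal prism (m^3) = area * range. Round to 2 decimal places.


Tidal prism = Area * Tidal range
P = 3901238 * 1.48
P = 5773832.24 m^3

5773832.24


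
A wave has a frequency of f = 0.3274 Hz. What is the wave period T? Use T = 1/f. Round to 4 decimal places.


T = 1 / f
T = 1 / 0.3274
T = 3.0544 s

3.0544


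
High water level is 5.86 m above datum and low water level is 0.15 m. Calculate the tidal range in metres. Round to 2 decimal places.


Tidal range = High water - Low water
Tidal range = 5.86 - (0.15)
Tidal range = 5.71 m

5.71


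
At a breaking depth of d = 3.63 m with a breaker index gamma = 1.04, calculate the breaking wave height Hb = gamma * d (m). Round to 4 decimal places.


Hb = gamma * d
Hb = 1.04 * 3.63
Hb = 3.7752 m

3.7752


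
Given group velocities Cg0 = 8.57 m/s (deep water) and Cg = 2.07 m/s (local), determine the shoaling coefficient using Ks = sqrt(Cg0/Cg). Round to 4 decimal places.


Ks = sqrt(Cg0 / Cg)
Ks = sqrt(8.57 / 2.07)
Ks = sqrt(4.1401)
Ks = 2.0347

2.0347


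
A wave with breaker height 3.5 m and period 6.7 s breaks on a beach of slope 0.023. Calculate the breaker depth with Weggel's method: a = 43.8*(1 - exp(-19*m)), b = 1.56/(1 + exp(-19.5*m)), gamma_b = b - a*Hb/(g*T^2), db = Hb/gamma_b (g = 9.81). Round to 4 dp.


a = 43.8 * (1 - exp(-19 * m))
exp(-19 * 0.023) = exp(-0.4370) = 0.645971
a = 43.8 * (1 - 0.645971) = 15.506451
b = 1.56 / (1 + exp(-19.5 * m))
exp(-19.5 * 0.023) = exp(-0.4485) = 0.638585
b = 1.56 / (1 + 0.638585) = 0.952041
Hb / (g * T^2) = 3.5 / (9.81 * 6.7^2) = 3.5 / 440.3709 = 0.00794785
gamma_b = b - a * Hb/(g*T^2) = 0.952041 - 15.506451 * 0.00794785 = 0.828798
db = Hb / gamma_b = 3.5 / 0.828798
db = 4.2230 m

4.2230


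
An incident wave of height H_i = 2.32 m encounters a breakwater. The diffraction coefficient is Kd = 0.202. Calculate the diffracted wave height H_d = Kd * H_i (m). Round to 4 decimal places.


H_d = Kd * H_i
H_d = 0.202 * 2.32
H_d = 0.4686 m

0.4686


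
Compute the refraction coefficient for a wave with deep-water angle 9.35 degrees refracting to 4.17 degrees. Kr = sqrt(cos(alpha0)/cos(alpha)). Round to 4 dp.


Kr = sqrt(cos(alpha0) / cos(alpha))
cos(9.35) = 0.986714
cos(4.17) = 0.997353
Kr = sqrt(0.986714 / 0.997353)
Kr = sqrt(0.989333)
Kr = 0.9947

0.9947


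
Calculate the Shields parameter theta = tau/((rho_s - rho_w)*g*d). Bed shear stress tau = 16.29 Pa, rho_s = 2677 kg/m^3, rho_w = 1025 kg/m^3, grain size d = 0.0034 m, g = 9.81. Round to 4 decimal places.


theta = tau / ((rho_s - rho_w) * g * d)
rho_s - rho_w = 2677 - 1025 = 1652
Denominator = 1652 * 9.81 * 0.0034 = 55.100808
theta = 16.29 / 55.100808
theta = 0.2956

0.2956


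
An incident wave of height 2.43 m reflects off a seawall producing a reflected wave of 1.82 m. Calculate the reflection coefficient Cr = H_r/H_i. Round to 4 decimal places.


Cr = H_r / H_i
Cr = 1.82 / 2.43
Cr = 0.7490

0.7490


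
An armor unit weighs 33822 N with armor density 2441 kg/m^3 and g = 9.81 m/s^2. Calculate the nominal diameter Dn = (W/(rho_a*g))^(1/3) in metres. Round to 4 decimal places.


V = W / (rho_a * g)
V = 33822 / (2441 * 9.81)
V = 33822 / 23946.21
V = 1.412416 m^3
Dn = V^(1/3) = 1.412416^(1/3)
Dn = 1.1220 m

1.1220


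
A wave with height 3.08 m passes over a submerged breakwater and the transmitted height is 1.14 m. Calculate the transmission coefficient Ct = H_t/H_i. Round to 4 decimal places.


Ct = H_t / H_i
Ct = 1.14 / 3.08
Ct = 0.3701

0.3701


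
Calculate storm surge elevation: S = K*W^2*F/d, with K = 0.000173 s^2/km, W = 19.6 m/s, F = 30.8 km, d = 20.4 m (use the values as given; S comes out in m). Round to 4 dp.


S = K * W^2 * F / d
W^2 = 19.6^2 = 384.16
S = 0.000173 * 384.16 * 30.8 / 20.4
Numerator = 0.000173 * 384.16 * 30.8 = 2.046958
S = 2.046958 / 20.4 = 0.1003 m

0.1003


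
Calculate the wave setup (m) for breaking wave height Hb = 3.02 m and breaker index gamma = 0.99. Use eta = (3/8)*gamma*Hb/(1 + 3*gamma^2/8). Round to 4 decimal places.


eta = (3/8) * gamma * Hb / (1 + 3*gamma^2/8)
Numerator = (3/8) * 0.99 * 3.02 = 1.121175
Denominator = 1 + 3*0.99^2/8 = 1 + 0.367538 = 1.367538
eta = 1.121175 / 1.367538
eta = 0.8198 m

0.8198


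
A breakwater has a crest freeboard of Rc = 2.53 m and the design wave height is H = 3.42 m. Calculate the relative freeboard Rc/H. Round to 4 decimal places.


Relative freeboard = Rc / H
= 2.53 / 3.42
= 0.7398

0.7398


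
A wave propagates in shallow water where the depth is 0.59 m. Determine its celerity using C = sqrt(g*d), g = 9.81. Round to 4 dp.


Using the shallow-water approximation:
C = sqrt(g * d) = sqrt(9.81 * 0.59)
C = sqrt(5.7879)
C = 2.4058 m/s

2.4058


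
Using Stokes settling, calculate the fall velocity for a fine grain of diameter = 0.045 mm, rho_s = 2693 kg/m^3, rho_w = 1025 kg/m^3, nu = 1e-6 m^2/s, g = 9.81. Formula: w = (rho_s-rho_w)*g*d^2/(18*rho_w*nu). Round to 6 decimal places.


w = (rho_s - rho_w) * g * d^2 / (18 * rho_w * nu)
d = 0.045 mm = 0.000045 m
rho_s - rho_w = 2693 - 1025 = 1668
Numerator = 1668 * 9.81 * (0.000045)^2 = 0.000033135237
Denominator = 18 * 1025 * 1e-6 = 0.018450
w = 0.001796 m/s

0.001796


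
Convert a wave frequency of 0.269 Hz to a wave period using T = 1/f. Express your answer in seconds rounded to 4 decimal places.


T = 1 / f
T = 1 / 0.269
T = 3.7175 s

3.7175


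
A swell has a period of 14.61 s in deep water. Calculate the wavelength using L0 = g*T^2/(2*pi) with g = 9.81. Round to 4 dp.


L0 = g * T^2 / (2 * pi)
L0 = 9.81 * 14.61^2 / (2 * pi)
L0 = 9.81 * 213.4521 / 6.28319
L0 = 2093.9651 / 6.28319
L0 = 333.2649 m

333.2649


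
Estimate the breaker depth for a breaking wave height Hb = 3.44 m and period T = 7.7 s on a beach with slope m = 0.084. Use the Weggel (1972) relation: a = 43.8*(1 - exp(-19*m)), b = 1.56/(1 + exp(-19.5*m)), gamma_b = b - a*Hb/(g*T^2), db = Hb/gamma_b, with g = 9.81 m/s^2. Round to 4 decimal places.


a = 43.8 * (1 - exp(-19 * m))
exp(-19 * 0.084) = exp(-1.5960) = 0.202706
a = 43.8 * (1 - 0.202706) = 34.921489
b = 1.56 / (1 + exp(-19.5 * m))
exp(-19.5 * 0.084) = exp(-1.6380) = 0.194368
b = 1.56 / (1 + 0.194368) = 1.306130
Hb / (g * T^2) = 3.44 / (9.81 * 7.7^2) = 3.44 / 581.6349 = 0.00591436
gamma_b = b - a * Hb/(g*T^2) = 1.306130 - 34.921489 * 0.00591436 = 1.099591
db = Hb / gamma_b = 3.44 / 1.099591
db = 3.1284 m

3.1284


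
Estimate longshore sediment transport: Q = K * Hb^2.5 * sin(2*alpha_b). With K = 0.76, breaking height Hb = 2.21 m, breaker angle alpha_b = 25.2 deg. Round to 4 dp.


Q = K * Hb^2.5 * sin(2 * alpha_b)
Hb^2.5 = 2.21^2.5 = 7.260737
sin(2 * 25.2) = sin(50.4) = 0.770513
Q = 0.76 * 7.260737 * 0.770513
Q = 4.2518 m^3/s

4.2518


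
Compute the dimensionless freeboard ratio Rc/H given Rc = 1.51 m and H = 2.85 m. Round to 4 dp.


Relative freeboard = Rc / H
= 1.51 / 2.85
= 0.5298

0.5298


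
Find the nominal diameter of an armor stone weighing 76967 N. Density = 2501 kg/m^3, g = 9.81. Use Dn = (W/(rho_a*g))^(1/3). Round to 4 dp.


V = W / (rho_a * g)
V = 76967 / (2501 * 9.81)
V = 76967 / 24534.81
V = 3.137053 m^3
Dn = V^(1/3) = 3.137053^(1/3)
Dn = 1.4639 m

1.4639


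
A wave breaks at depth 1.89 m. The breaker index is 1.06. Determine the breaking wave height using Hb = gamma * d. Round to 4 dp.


Hb = gamma * d
Hb = 1.06 * 1.89
Hb = 2.0034 m

2.0034


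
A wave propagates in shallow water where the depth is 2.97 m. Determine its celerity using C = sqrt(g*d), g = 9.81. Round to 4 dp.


Using the shallow-water approximation:
C = sqrt(g * d) = sqrt(9.81 * 2.97)
C = sqrt(29.1357)
C = 5.3977 m/s

5.3977


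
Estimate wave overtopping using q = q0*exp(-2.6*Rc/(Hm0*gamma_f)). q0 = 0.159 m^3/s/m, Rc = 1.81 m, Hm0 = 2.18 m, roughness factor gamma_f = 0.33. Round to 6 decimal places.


q = q0 * exp(-2.6 * Rc / (Hm0 * gamma_f))
Exponent = -2.6 * 1.81 / (2.18 * 0.33)
= -2.6 * 1.81 / 0.7194
= -6.541562
exp(-6.541562) = 0.001442
q = 0.159 * 0.001442
q = 0.000229 m^3/s/m

0.000229


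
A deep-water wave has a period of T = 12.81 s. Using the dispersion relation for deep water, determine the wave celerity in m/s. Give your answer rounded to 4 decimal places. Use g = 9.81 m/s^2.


We use the deep-water celerity formula:
C = g * T / (2 * pi)
C = 9.81 * 12.81 / (2 * 3.14159...)
C = 125.666100 / 6.283185
C = 20.0004 m/s

20.0004


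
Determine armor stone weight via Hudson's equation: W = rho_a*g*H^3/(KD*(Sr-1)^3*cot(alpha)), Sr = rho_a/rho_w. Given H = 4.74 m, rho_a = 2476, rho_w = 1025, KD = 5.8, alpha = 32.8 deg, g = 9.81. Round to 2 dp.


Sr = rho_a / rho_w = 2476 / 1025 = 2.415610
(Sr - 1) = 1.415610
(Sr - 1)^3 = 2.836813
cot(32.8) = 1 / tan(32.8) = 1 / 0.644456 = 1.551696
Numerator = 2476 * 9.81 * 4.74^3 = 2586751.2805
Denominator = 5.8 * 2.836813 * 1.551696 = 25.530854
W = 2586751.2805 / 25.530854
W = 101318.63 N

101318.63


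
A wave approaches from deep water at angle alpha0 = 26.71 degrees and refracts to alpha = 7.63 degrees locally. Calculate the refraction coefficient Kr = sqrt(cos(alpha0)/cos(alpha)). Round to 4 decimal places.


Kr = sqrt(cos(alpha0) / cos(alpha))
cos(26.71) = 0.893293
cos(7.63) = 0.991146
Kr = sqrt(0.893293 / 0.991146)
Kr = sqrt(0.901273)
Kr = 0.9494

0.9494


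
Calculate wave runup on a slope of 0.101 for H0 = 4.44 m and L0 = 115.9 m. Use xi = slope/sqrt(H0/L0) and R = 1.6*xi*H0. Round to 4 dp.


xi = slope / sqrt(H0/L0)
H0/L0 = 4.44/115.9 = 0.038309
sqrt(0.038309) = 0.195727
xi = 0.101 / 0.195727 = 0.516026
R = 1.6 * xi * H0 = 1.6 * 0.516026 * 4.44
R = 3.6658 m

3.6658


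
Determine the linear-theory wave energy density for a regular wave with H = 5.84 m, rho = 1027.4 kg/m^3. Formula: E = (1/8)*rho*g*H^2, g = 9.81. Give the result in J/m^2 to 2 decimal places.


E = (1/8) * rho * g * H^2
E = (1/8) * 1027.4 * 9.81 * 5.84^2
E = 0.125 * 1027.4 * 9.81 * 34.1056
E = 42967.91 J/m^2

42967.91


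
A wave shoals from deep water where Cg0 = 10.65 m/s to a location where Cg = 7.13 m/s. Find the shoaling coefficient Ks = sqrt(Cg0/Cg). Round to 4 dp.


Ks = sqrt(Cg0 / Cg)
Ks = sqrt(10.65 / 7.13)
Ks = sqrt(1.4937)
Ks = 1.2222

1.2222


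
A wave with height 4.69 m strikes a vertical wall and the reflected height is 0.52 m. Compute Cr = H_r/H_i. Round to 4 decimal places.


Cr = H_r / H_i
Cr = 0.52 / 4.69
Cr = 0.1109

0.1109


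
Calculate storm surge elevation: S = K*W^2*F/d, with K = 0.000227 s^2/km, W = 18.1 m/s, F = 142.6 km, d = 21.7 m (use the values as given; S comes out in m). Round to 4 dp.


S = K * W^2 * F / d
W^2 = 18.1^2 = 327.61
S = 0.000227 * 327.61 * 142.6 / 21.7
Numerator = 0.000227 * 327.61 * 142.6 = 10.604801
S = 10.604801 / 21.7 = 0.4887 m

0.4887


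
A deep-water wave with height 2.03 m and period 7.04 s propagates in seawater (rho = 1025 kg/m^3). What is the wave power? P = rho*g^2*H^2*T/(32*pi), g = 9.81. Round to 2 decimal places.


P = rho * g^2 * H^2 * T / (32 * pi)
P = 1025 * 9.81^2 * 2.03^2 * 7.04 / (32 * pi)
P = 1025 * 96.2361 * 4.1209 * 7.04 / 100.53096
P = 28466.02 W/m

28466.02


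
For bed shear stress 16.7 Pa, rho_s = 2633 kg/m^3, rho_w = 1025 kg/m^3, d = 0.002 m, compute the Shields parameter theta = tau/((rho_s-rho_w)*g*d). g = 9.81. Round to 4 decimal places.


theta = tau / ((rho_s - rho_w) * g * d)
rho_s - rho_w = 2633 - 1025 = 1608
Denominator = 1608 * 9.81 * 0.002 = 31.548960
theta = 16.7 / 31.548960
theta = 0.5293

0.5293


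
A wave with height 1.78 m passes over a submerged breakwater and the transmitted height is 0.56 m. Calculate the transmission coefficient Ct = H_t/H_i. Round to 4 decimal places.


Ct = H_t / H_i
Ct = 0.56 / 1.78
Ct = 0.3146

0.3146


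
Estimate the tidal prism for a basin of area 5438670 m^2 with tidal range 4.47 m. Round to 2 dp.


Tidal prism = Area * Tidal range
P = 5438670 * 4.47
P = 24310854.90 m^3

24310854.90


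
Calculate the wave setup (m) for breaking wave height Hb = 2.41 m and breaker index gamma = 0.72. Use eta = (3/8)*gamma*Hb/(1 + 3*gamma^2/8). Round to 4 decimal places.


eta = (3/8) * gamma * Hb / (1 + 3*gamma^2/8)
Numerator = (3/8) * 0.72 * 2.41 = 0.650700
Denominator = 1 + 3*0.72^2/8 = 1 + 0.194400 = 1.194400
eta = 0.650700 / 1.194400
eta = 0.5448 m

0.5448


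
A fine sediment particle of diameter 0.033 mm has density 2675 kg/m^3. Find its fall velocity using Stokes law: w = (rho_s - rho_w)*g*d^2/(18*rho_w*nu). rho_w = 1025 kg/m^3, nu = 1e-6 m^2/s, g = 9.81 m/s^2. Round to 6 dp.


w = (rho_s - rho_w) * g * d^2 / (18 * rho_w * nu)
d = 0.033 mm = 0.000033 m
rho_s - rho_w = 2675 - 1025 = 1650
Numerator = 1650 * 9.81 * (0.000033)^2 = 0.000017627099
Denominator = 18 * 1025 * 1e-6 = 0.018450
w = 0.000955 m/s

0.000955


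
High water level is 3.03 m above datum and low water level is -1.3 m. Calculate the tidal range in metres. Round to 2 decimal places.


Tidal range = High water - Low water
Tidal range = 3.03 - (-1.3)
Tidal range = 4.33 m

4.33


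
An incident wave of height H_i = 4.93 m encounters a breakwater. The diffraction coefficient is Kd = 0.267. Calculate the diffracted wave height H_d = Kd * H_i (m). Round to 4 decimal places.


H_d = Kd * H_i
H_d = 0.267 * 4.93
H_d = 1.3163 m

1.3163


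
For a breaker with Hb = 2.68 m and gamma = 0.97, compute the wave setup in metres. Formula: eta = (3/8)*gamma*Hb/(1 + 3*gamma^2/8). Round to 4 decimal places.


eta = (3/8) * gamma * Hb / (1 + 3*gamma^2/8)
Numerator = (3/8) * 0.97 * 2.68 = 0.974850
Denominator = 1 + 3*0.97^2/8 = 1 + 0.352838 = 1.352838
eta = 0.974850 / 1.352838
eta = 0.7206 m

0.7206


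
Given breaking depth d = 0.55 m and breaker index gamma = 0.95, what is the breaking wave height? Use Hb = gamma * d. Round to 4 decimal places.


Hb = gamma * d
Hb = 0.95 * 0.55
Hb = 0.5225 m

0.5225


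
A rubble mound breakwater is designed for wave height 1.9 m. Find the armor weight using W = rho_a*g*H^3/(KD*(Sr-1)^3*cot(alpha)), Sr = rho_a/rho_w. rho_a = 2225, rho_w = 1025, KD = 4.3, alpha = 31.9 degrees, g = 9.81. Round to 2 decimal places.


Sr = rho_a / rho_w = 2225 / 1025 = 2.170732
(Sr - 1) = 1.170732
(Sr - 1)^3 = 1.604620
cot(31.9) = 1 / tan(31.9) = 1 / 0.622445 = 1.606567
Numerator = 2225 * 9.81 * 1.9^3 = 149713.1077
Denominator = 4.3 * 1.604620 * 1.606567 = 11.085097
W = 149713.1077 / 11.085097
W = 13505.80 N

13505.80


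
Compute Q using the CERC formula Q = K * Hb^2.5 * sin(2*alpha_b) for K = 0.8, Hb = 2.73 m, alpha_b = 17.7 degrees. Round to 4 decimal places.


Q = K * Hb^2.5 * sin(2 * alpha_b)
Hb^2.5 = 2.73^2.5 = 12.314212
sin(2 * 17.7) = sin(35.4) = 0.579281
Q = 0.8 * 12.314212 * 0.579281
Q = 5.7067 m^3/s

5.7067


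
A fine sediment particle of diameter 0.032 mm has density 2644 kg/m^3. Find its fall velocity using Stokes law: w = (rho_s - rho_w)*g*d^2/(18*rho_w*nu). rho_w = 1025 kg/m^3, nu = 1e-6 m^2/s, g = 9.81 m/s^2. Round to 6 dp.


w = (rho_s - rho_w) * g * d^2 / (18 * rho_w * nu)
d = 0.032 mm = 0.000032 m
rho_s - rho_w = 2644 - 1025 = 1619
Numerator = 1619 * 9.81 * (0.000032)^2 = 0.000016263567
Denominator = 18 * 1025 * 1e-6 = 0.018450
w = 0.000881 m/s

0.000881


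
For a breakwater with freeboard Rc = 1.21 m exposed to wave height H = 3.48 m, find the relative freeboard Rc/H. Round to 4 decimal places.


Relative freeboard = Rc / H
= 1.21 / 3.48
= 0.3477

0.3477


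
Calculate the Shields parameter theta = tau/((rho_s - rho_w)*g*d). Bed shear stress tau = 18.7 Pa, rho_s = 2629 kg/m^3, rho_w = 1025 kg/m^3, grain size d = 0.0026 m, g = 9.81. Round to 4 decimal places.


theta = tau / ((rho_s - rho_w) * g * d)
rho_s - rho_w = 2629 - 1025 = 1604
Denominator = 1604 * 9.81 * 0.0026 = 40.911624
theta = 18.7 / 40.911624
theta = 0.4571

0.4571


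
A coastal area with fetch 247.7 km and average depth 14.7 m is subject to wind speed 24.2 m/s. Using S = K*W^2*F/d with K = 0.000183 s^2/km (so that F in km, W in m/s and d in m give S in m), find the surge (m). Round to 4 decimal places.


S = K * W^2 * F / d
W^2 = 24.2^2 = 585.64
S = 0.000183 * 585.64 * 247.7 / 14.7
Numerator = 0.000183 * 585.64 * 247.7 = 26.546534
S = 26.546534 / 14.7 = 1.8059 m

1.8059


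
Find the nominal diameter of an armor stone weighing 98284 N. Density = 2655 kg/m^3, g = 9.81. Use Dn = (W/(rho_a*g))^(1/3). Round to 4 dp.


V = W / (rho_a * g)
V = 98284 / (2655 * 9.81)
V = 98284 / 26045.55
V = 3.773543 m^3
Dn = V^(1/3) = 3.773543^(1/3)
Dn = 1.5569 m

1.5569


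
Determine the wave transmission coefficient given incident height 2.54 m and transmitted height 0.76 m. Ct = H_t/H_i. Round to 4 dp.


Ct = H_t / H_i
Ct = 0.76 / 2.54
Ct = 0.2992

0.2992


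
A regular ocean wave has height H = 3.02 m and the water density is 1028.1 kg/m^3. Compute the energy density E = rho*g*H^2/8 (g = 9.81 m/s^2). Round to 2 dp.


E = (1/8) * rho * g * H^2
E = (1/8) * 1028.1 * 9.81 * 3.02^2
E = 0.125 * 1028.1 * 9.81 * 9.1204
E = 11498.16 J/m^2

11498.16


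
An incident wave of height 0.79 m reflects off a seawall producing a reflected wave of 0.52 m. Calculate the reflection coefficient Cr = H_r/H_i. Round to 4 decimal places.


Cr = H_r / H_i
Cr = 0.52 / 0.79
Cr = 0.6582

0.6582


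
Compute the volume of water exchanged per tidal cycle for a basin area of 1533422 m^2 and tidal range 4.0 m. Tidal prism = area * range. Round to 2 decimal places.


Tidal prism = Area * Tidal range
P = 1533422 * 4.0
P = 6133688.00 m^3

6133688.00


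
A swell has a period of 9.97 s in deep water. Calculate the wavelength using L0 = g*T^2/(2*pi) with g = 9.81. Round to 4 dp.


L0 = g * T^2 / (2 * pi)
L0 = 9.81 * 9.97^2 / (2 * pi)
L0 = 9.81 * 99.4009 / 6.28319
L0 = 975.1228 / 6.28319
L0 = 155.1956 m

155.1956


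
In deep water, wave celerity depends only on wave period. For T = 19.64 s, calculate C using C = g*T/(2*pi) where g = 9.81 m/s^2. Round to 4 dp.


We use the deep-water celerity formula:
C = g * T / (2 * pi)
C = 9.81 * 19.64 / (2 * 3.14159...)
C = 192.668400 / 6.283185
C = 30.6641 m/s

30.6641


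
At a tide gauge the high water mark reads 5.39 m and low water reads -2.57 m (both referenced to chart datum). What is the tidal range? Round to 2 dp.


Tidal range = High water - Low water
Tidal range = 5.39 - (-2.57)
Tidal range = 7.96 m

7.96


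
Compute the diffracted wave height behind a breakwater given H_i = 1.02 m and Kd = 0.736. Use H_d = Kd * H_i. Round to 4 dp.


H_d = Kd * H_i
H_d = 0.736 * 1.02
H_d = 0.7507 m

0.7507


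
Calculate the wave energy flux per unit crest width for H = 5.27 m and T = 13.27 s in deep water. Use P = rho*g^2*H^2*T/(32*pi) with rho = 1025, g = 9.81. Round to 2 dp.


P = rho * g^2 * H^2 * T / (32 * pi)
P = 1025 * 9.81^2 * 5.27^2 * 13.27 / (32 * pi)
P = 1025 * 96.2361 * 27.7729 * 13.27 / 100.53096
P = 361621.45 W/m

361621.45


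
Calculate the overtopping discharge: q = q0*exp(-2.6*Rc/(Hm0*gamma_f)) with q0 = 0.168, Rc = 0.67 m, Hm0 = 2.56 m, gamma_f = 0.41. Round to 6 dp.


q = q0 * exp(-2.6 * Rc / (Hm0 * gamma_f))
Exponent = -2.6 * 0.67 / (2.56 * 0.41)
= -2.6 * 0.67 / 1.0496
= -1.659680
exp(-1.659680) = 0.190200
q = 0.168 * 0.190200
q = 0.031954 m^3/s/m

0.031954


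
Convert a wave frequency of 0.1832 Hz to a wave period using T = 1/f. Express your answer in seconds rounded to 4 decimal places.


T = 1 / f
T = 1 / 0.1832
T = 5.4585 s

5.4585


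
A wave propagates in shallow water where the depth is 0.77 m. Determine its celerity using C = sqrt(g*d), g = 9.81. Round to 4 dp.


Using the shallow-water approximation:
C = sqrt(g * d) = sqrt(9.81 * 0.77)
C = sqrt(7.5537)
C = 2.7484 m/s

2.7484


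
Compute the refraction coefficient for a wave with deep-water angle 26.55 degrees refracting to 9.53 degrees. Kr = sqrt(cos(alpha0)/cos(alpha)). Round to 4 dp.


Kr = sqrt(cos(alpha0) / cos(alpha))
cos(26.55) = 0.894545
cos(9.53) = 0.986199
Kr = sqrt(0.894545 / 0.986199)
Kr = sqrt(0.907063)
Kr = 0.9524

0.9524


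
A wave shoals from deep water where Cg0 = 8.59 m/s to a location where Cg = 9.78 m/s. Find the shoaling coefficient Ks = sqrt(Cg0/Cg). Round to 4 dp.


Ks = sqrt(Cg0 / Cg)
Ks = sqrt(8.59 / 9.78)
Ks = sqrt(0.8783)
Ks = 0.9372

0.9372


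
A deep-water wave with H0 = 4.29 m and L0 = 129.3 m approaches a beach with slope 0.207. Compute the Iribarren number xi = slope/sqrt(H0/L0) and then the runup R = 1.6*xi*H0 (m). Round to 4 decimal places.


xi = slope / sqrt(H0/L0)
H0/L0 = 4.29/129.3 = 0.033179
sqrt(0.033179) = 0.182150
xi = 0.207 / 0.182150 = 1.136425
R = 1.6 * xi * H0 = 1.6 * 1.136425 * 4.29
R = 7.8004 m

7.8004


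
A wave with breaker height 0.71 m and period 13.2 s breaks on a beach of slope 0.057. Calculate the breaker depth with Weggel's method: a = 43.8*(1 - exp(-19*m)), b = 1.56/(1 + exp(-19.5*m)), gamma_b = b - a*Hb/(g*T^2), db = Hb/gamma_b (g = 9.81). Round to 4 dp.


a = 43.8 * (1 - exp(-19 * m))
exp(-19 * 0.057) = exp(-1.0830) = 0.338578
a = 43.8 * (1 - 0.338578) = 28.970272
b = 1.56 / (1 + exp(-19.5 * m))
exp(-19.5 * 0.057) = exp(-1.1115) = 0.329065
b = 1.56 / (1 + 0.329065) = 1.173757
Hb / (g * T^2) = 0.71 / (9.81 * 13.2^2) = 0.71 / 1709.2944 = 0.00041538
gamma_b = b - a * Hb/(g*T^2) = 1.173757 - 28.970272 * 0.00041538 = 1.161724
db = Hb / gamma_b = 0.71 / 1.161724
db = 0.6112 m

0.6112


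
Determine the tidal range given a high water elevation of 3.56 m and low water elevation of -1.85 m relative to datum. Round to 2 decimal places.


Tidal range = High water - Low water
Tidal range = 3.56 - (-1.85)
Tidal range = 5.41 m

5.41


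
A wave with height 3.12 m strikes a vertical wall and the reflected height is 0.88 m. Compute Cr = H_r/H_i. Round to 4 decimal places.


Cr = H_r / H_i
Cr = 0.88 / 3.12
Cr = 0.2821

0.2821


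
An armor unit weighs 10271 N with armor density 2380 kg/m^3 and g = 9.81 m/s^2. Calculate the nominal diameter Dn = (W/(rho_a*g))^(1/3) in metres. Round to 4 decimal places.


V = W / (rho_a * g)
V = 10271 / (2380 * 9.81)
V = 10271 / 23347.80
V = 0.439913 m^3
Dn = V^(1/3) = 0.439913^(1/3)
Dn = 0.7605 m

0.7605


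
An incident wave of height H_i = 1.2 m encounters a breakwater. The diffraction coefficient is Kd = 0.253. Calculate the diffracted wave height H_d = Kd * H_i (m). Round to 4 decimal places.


H_d = Kd * H_i
H_d = 0.253 * 1.2
H_d = 0.3036 m

0.3036


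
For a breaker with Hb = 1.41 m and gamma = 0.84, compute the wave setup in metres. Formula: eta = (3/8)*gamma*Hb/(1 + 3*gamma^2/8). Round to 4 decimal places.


eta = (3/8) * gamma * Hb / (1 + 3*gamma^2/8)
Numerator = (3/8) * 0.84 * 1.41 = 0.444150
Denominator = 1 + 3*0.84^2/8 = 1 + 0.264600 = 1.264600
eta = 0.444150 / 1.264600
eta = 0.3512 m

0.3512


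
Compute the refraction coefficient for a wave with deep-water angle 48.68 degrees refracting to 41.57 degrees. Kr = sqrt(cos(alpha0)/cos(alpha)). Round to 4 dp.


Kr = sqrt(cos(alpha0) / cos(alpha))
cos(48.68) = 0.660264
cos(41.57) = 0.748146
Kr = sqrt(0.660264 / 0.748146)
Kr = sqrt(0.882534)
Kr = 0.9394

0.9394


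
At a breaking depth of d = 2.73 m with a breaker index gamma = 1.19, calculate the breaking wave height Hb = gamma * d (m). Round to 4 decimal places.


Hb = gamma * d
Hb = 1.19 * 2.73
Hb = 3.2487 m

3.2487


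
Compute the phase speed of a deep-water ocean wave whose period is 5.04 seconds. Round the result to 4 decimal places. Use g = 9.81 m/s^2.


We use the deep-water celerity formula:
C = g * T / (2 * pi)
C = 9.81 * 5.04 / (2 * 3.14159...)
C = 49.442400 / 6.283185
C = 7.8690 m/s

7.8690


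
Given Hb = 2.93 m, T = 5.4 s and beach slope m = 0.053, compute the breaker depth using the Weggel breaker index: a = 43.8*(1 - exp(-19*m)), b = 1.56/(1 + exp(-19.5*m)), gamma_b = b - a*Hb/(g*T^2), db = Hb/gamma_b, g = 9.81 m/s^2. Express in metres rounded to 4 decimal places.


a = 43.8 * (1 - exp(-19 * m))
exp(-19 * 0.053) = exp(-1.0070) = 0.365313
a = 43.8 * (1 - 0.365313) = 27.799278
b = 1.56 / (1 + exp(-19.5 * m))
exp(-19.5 * 0.053) = exp(-1.0335) = 0.355760
b = 1.56 / (1 + 0.355760) = 1.150646
Hb / (g * T^2) = 2.93 / (9.81 * 5.4^2) = 2.93 / 286.0596 = 0.01024262
gamma_b = b - a * Hb/(g*T^2) = 1.150646 - 27.799278 * 0.01024262 = 0.865909
db = Hb / gamma_b = 2.93 / 0.865909
db = 3.3837 m

3.3837


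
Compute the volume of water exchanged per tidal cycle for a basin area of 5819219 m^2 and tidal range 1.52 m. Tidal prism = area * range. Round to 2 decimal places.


Tidal prism = Area * Tidal range
P = 5819219 * 1.52
P = 8845212.88 m^3

8845212.88


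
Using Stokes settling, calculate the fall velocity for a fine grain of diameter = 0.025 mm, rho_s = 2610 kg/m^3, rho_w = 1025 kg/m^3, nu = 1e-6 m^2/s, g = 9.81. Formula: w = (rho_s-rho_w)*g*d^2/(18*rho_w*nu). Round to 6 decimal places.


w = (rho_s - rho_w) * g * d^2 / (18 * rho_w * nu)
d = 0.025 mm = 0.000025 m
rho_s - rho_w = 2610 - 1025 = 1585
Numerator = 1585 * 9.81 * (0.000025)^2 = 0.000009718031
Denominator = 18 * 1025 * 1e-6 = 0.018450
w = 0.000527 m/s

0.000527


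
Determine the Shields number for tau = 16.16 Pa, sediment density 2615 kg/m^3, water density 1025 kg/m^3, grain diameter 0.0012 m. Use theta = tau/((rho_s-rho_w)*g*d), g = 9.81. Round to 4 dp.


theta = tau / ((rho_s - rho_w) * g * d)
rho_s - rho_w = 2615 - 1025 = 1590
Denominator = 1590 * 9.81 * 0.0012 = 18.717480
theta = 16.16 / 18.717480
theta = 0.8634

0.8634


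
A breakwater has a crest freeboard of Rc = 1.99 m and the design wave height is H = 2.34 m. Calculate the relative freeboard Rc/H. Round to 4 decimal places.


Relative freeboard = Rc / H
= 1.99 / 2.34
= 0.8504

0.8504


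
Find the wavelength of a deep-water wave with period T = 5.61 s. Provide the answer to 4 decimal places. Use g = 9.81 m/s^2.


L0 = g * T^2 / (2 * pi)
L0 = 9.81 * 5.61^2 / (2 * pi)
L0 = 9.81 * 31.4721 / 6.28319
L0 = 308.7413 / 6.28319
L0 = 49.1377 m

49.1377


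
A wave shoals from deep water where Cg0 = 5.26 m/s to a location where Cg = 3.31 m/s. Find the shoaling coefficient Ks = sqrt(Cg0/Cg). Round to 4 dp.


Ks = sqrt(Cg0 / Cg)
Ks = sqrt(5.26 / 3.31)
Ks = sqrt(1.5891)
Ks = 1.2606

1.2606


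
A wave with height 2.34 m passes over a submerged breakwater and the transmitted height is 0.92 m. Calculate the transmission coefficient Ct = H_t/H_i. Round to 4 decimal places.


Ct = H_t / H_i
Ct = 0.92 / 2.34
Ct = 0.3932

0.3932


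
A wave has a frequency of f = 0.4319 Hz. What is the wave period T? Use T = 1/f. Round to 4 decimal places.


T = 1 / f
T = 1 / 0.4319
T = 2.3154 s

2.3154


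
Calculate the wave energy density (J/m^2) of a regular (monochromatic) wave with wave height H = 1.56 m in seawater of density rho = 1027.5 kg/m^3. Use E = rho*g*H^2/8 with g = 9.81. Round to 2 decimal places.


E = (1/8) * rho * g * H^2
E = (1/8) * 1027.5 * 9.81 * 1.56^2
E = 0.125 * 1027.5 * 9.81 * 2.4336
E = 3066.27 J/m^2

3066.27


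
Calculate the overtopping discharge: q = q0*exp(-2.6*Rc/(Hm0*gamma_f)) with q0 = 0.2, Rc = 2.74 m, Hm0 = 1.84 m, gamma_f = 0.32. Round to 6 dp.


q = q0 * exp(-2.6 * Rc / (Hm0 * gamma_f))
Exponent = -2.6 * 2.74 / (1.84 * 0.32)
= -2.6 * 2.74 / 0.5888
= -12.099185
exp(-12.099185) = 0.000006
q = 0.2 * 0.000006
q = 0.000001 m^3/s/m

0.000001


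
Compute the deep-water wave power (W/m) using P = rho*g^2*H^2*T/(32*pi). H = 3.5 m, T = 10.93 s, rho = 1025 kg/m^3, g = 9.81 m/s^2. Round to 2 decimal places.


P = rho * g^2 * H^2 * T / (32 * pi)
P = 1025 * 9.81^2 * 3.5^2 * 10.93 / (32 * pi)
P = 1025 * 96.2361 * 12.2500 * 10.93 / 100.53096
P = 131376.68 W/m

131376.68


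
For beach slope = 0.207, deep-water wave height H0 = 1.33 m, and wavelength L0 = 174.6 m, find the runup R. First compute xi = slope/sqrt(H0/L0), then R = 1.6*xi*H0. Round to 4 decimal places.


xi = slope / sqrt(H0/L0)
H0/L0 = 1.33/174.6 = 0.007617
sqrt(0.007617) = 0.087278
xi = 0.207 / 0.087278 = 2.371738
R = 1.6 * xi * H0 = 1.6 * 2.371738 * 1.33
R = 5.0471 m

5.0471


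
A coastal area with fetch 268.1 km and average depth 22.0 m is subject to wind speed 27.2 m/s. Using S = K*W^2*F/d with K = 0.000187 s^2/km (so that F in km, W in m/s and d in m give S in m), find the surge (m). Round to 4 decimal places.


S = K * W^2 * F / d
W^2 = 27.2^2 = 739.84
S = 0.000187 * 739.84 * 268.1 / 22.0
Numerator = 0.000187 * 739.84 * 268.1 = 37.091656
S = 37.091656 / 22.0 = 1.6860 m

1.6860
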